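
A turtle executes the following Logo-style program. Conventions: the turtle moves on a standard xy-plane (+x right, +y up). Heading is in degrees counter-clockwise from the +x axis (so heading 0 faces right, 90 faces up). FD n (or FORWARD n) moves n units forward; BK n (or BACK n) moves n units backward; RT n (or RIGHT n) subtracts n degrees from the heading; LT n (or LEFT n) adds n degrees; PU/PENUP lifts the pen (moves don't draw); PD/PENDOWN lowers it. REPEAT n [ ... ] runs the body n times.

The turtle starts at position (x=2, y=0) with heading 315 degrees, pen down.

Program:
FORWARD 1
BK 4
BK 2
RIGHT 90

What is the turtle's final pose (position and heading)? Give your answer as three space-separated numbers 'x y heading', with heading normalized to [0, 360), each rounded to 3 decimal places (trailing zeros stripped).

Executing turtle program step by step:
Start: pos=(2,0), heading=315, pen down
FD 1: (2,0) -> (2.707,-0.707) [heading=315, draw]
BK 4: (2.707,-0.707) -> (-0.121,2.121) [heading=315, draw]
BK 2: (-0.121,2.121) -> (-1.536,3.536) [heading=315, draw]
RT 90: heading 315 -> 225
Final: pos=(-1.536,3.536), heading=225, 3 segment(s) drawn

Answer: -1.536 3.536 225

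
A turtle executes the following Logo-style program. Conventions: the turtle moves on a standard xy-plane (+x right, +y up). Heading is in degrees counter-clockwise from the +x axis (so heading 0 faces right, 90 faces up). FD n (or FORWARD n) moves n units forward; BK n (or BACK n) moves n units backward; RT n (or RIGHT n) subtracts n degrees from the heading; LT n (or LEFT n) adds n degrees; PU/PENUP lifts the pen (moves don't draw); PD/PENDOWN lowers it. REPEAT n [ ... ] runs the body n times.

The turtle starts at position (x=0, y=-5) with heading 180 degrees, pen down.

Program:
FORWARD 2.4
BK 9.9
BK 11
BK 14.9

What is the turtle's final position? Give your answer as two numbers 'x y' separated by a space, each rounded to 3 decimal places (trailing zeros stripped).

Executing turtle program step by step:
Start: pos=(0,-5), heading=180, pen down
FD 2.4: (0,-5) -> (-2.4,-5) [heading=180, draw]
BK 9.9: (-2.4,-5) -> (7.5,-5) [heading=180, draw]
BK 11: (7.5,-5) -> (18.5,-5) [heading=180, draw]
BK 14.9: (18.5,-5) -> (33.4,-5) [heading=180, draw]
Final: pos=(33.4,-5), heading=180, 4 segment(s) drawn

Answer: 33.4 -5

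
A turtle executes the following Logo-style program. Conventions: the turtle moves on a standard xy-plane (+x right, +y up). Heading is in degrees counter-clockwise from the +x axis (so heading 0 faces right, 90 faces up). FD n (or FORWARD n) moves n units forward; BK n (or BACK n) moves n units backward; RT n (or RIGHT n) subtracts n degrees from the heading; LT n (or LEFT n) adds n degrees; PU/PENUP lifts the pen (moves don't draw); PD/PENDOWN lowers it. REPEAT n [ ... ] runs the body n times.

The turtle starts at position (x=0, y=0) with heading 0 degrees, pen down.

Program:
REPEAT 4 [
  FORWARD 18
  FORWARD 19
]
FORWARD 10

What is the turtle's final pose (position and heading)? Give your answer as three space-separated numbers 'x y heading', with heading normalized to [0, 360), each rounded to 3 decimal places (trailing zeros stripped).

Executing turtle program step by step:
Start: pos=(0,0), heading=0, pen down
REPEAT 4 [
  -- iteration 1/4 --
  FD 18: (0,0) -> (18,0) [heading=0, draw]
  FD 19: (18,0) -> (37,0) [heading=0, draw]
  -- iteration 2/4 --
  FD 18: (37,0) -> (55,0) [heading=0, draw]
  FD 19: (55,0) -> (74,0) [heading=0, draw]
  -- iteration 3/4 --
  FD 18: (74,0) -> (92,0) [heading=0, draw]
  FD 19: (92,0) -> (111,0) [heading=0, draw]
  -- iteration 4/4 --
  FD 18: (111,0) -> (129,0) [heading=0, draw]
  FD 19: (129,0) -> (148,0) [heading=0, draw]
]
FD 10: (148,0) -> (158,0) [heading=0, draw]
Final: pos=(158,0), heading=0, 9 segment(s) drawn

Answer: 158 0 0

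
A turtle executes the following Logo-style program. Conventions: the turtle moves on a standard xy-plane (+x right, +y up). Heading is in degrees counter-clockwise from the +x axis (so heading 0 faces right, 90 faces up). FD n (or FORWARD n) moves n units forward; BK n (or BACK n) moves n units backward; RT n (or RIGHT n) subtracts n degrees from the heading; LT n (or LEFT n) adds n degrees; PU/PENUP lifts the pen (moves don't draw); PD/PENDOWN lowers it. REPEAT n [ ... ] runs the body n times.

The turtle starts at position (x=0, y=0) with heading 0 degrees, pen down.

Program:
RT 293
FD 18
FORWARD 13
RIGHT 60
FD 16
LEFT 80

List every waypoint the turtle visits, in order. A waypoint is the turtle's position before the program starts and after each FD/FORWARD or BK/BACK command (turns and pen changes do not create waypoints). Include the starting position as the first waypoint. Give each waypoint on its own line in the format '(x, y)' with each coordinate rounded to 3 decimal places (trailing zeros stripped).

Executing turtle program step by step:
Start: pos=(0,0), heading=0, pen down
RT 293: heading 0 -> 67
FD 18: (0,0) -> (7.033,16.569) [heading=67, draw]
FD 13: (7.033,16.569) -> (12.113,28.536) [heading=67, draw]
RT 60: heading 67 -> 7
FD 16: (12.113,28.536) -> (27.993,30.486) [heading=7, draw]
LT 80: heading 7 -> 87
Final: pos=(27.993,30.486), heading=87, 3 segment(s) drawn
Waypoints (4 total):
(0, 0)
(7.033, 16.569)
(12.113, 28.536)
(27.993, 30.486)

Answer: (0, 0)
(7.033, 16.569)
(12.113, 28.536)
(27.993, 30.486)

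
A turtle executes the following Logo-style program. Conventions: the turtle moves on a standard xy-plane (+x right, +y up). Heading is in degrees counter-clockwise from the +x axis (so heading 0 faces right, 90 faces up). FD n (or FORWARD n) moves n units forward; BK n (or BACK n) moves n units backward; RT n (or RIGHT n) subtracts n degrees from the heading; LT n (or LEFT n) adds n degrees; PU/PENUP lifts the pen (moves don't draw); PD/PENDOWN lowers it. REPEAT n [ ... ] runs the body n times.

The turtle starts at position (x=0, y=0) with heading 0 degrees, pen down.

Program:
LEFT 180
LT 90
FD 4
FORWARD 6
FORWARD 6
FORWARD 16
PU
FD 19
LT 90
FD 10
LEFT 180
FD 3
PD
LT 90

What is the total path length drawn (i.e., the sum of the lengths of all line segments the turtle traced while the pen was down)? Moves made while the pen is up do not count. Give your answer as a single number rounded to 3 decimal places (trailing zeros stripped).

Executing turtle program step by step:
Start: pos=(0,0), heading=0, pen down
LT 180: heading 0 -> 180
LT 90: heading 180 -> 270
FD 4: (0,0) -> (0,-4) [heading=270, draw]
FD 6: (0,-4) -> (0,-10) [heading=270, draw]
FD 6: (0,-10) -> (0,-16) [heading=270, draw]
FD 16: (0,-16) -> (0,-32) [heading=270, draw]
PU: pen up
FD 19: (0,-32) -> (0,-51) [heading=270, move]
LT 90: heading 270 -> 0
FD 10: (0,-51) -> (10,-51) [heading=0, move]
LT 180: heading 0 -> 180
FD 3: (10,-51) -> (7,-51) [heading=180, move]
PD: pen down
LT 90: heading 180 -> 270
Final: pos=(7,-51), heading=270, 4 segment(s) drawn

Segment lengths:
  seg 1: (0,0) -> (0,-4), length = 4
  seg 2: (0,-4) -> (0,-10), length = 6
  seg 3: (0,-10) -> (0,-16), length = 6
  seg 4: (0,-16) -> (0,-32), length = 16
Total = 32

Answer: 32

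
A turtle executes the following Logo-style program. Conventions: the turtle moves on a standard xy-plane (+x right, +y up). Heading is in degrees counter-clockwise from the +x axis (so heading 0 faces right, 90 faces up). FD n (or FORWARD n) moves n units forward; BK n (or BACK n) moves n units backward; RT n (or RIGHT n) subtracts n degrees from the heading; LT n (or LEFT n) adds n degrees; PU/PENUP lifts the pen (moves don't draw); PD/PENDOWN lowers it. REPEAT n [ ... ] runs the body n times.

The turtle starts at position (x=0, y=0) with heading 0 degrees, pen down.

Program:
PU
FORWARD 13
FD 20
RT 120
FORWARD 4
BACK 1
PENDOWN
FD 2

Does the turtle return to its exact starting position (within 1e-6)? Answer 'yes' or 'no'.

Executing turtle program step by step:
Start: pos=(0,0), heading=0, pen down
PU: pen up
FD 13: (0,0) -> (13,0) [heading=0, move]
FD 20: (13,0) -> (33,0) [heading=0, move]
RT 120: heading 0 -> 240
FD 4: (33,0) -> (31,-3.464) [heading=240, move]
BK 1: (31,-3.464) -> (31.5,-2.598) [heading=240, move]
PD: pen down
FD 2: (31.5,-2.598) -> (30.5,-4.33) [heading=240, draw]
Final: pos=(30.5,-4.33), heading=240, 1 segment(s) drawn

Start position: (0, 0)
Final position: (30.5, -4.33)
Distance = 30.806; >= 1e-6 -> NOT closed

Answer: no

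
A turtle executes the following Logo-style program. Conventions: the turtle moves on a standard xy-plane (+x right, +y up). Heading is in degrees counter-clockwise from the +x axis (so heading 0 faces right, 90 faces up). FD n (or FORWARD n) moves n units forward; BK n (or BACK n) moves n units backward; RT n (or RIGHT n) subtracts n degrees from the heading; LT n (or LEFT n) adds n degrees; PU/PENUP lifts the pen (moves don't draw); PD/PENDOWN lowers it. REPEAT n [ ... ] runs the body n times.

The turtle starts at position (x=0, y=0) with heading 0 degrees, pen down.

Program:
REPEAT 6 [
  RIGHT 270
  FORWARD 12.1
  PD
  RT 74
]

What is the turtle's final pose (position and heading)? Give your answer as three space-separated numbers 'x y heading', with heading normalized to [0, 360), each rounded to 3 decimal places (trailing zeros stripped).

Answer: -41.531 49.495 96

Derivation:
Executing turtle program step by step:
Start: pos=(0,0), heading=0, pen down
REPEAT 6 [
  -- iteration 1/6 --
  RT 270: heading 0 -> 90
  FD 12.1: (0,0) -> (0,12.1) [heading=90, draw]
  PD: pen down
  RT 74: heading 90 -> 16
  -- iteration 2/6 --
  RT 270: heading 16 -> 106
  FD 12.1: (0,12.1) -> (-3.335,23.731) [heading=106, draw]
  PD: pen down
  RT 74: heading 106 -> 32
  -- iteration 3/6 --
  RT 270: heading 32 -> 122
  FD 12.1: (-3.335,23.731) -> (-9.747,33.993) [heading=122, draw]
  PD: pen down
  RT 74: heading 122 -> 48
  -- iteration 4/6 --
  RT 270: heading 48 -> 138
  FD 12.1: (-9.747,33.993) -> (-18.739,42.089) [heading=138, draw]
  PD: pen down
  RT 74: heading 138 -> 64
  -- iteration 5/6 --
  RT 270: heading 64 -> 154
  FD 12.1: (-18.739,42.089) -> (-29.615,47.393) [heading=154, draw]
  PD: pen down
  RT 74: heading 154 -> 80
  -- iteration 6/6 --
  RT 270: heading 80 -> 170
  FD 12.1: (-29.615,47.393) -> (-41.531,49.495) [heading=170, draw]
  PD: pen down
  RT 74: heading 170 -> 96
]
Final: pos=(-41.531,49.495), heading=96, 6 segment(s) drawn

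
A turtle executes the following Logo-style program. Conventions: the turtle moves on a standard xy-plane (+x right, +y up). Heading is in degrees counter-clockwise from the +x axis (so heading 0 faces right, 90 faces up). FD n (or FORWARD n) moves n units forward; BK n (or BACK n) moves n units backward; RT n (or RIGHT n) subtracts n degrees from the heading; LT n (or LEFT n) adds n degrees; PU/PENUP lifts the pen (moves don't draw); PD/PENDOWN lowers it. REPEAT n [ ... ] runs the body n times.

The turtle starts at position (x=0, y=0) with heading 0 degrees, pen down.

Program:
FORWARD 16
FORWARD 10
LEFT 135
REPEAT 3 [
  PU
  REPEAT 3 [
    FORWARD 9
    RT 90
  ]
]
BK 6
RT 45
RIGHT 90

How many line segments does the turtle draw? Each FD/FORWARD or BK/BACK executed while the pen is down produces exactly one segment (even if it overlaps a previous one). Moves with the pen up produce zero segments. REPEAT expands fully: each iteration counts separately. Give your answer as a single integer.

Answer: 2

Derivation:
Executing turtle program step by step:
Start: pos=(0,0), heading=0, pen down
FD 16: (0,0) -> (16,0) [heading=0, draw]
FD 10: (16,0) -> (26,0) [heading=0, draw]
LT 135: heading 0 -> 135
REPEAT 3 [
  -- iteration 1/3 --
  PU: pen up
  REPEAT 3 [
    -- iteration 1/3 --
    FD 9: (26,0) -> (19.636,6.364) [heading=135, move]
    RT 90: heading 135 -> 45
    -- iteration 2/3 --
    FD 9: (19.636,6.364) -> (26,12.728) [heading=45, move]
    RT 90: heading 45 -> 315
    -- iteration 3/3 --
    FD 9: (26,12.728) -> (32.364,6.364) [heading=315, move]
    RT 90: heading 315 -> 225
  ]
  -- iteration 2/3 --
  PU: pen up
  REPEAT 3 [
    -- iteration 1/3 --
    FD 9: (32.364,6.364) -> (26,0) [heading=225, move]
    RT 90: heading 225 -> 135
    -- iteration 2/3 --
    FD 9: (26,0) -> (19.636,6.364) [heading=135, move]
    RT 90: heading 135 -> 45
    -- iteration 3/3 --
    FD 9: (19.636,6.364) -> (26,12.728) [heading=45, move]
    RT 90: heading 45 -> 315
  ]
  -- iteration 3/3 --
  PU: pen up
  REPEAT 3 [
    -- iteration 1/3 --
    FD 9: (26,12.728) -> (32.364,6.364) [heading=315, move]
    RT 90: heading 315 -> 225
    -- iteration 2/3 --
    FD 9: (32.364,6.364) -> (26,0) [heading=225, move]
    RT 90: heading 225 -> 135
    -- iteration 3/3 --
    FD 9: (26,0) -> (19.636,6.364) [heading=135, move]
    RT 90: heading 135 -> 45
  ]
]
BK 6: (19.636,6.364) -> (15.393,2.121) [heading=45, move]
RT 45: heading 45 -> 0
RT 90: heading 0 -> 270
Final: pos=(15.393,2.121), heading=270, 2 segment(s) drawn
Segments drawn: 2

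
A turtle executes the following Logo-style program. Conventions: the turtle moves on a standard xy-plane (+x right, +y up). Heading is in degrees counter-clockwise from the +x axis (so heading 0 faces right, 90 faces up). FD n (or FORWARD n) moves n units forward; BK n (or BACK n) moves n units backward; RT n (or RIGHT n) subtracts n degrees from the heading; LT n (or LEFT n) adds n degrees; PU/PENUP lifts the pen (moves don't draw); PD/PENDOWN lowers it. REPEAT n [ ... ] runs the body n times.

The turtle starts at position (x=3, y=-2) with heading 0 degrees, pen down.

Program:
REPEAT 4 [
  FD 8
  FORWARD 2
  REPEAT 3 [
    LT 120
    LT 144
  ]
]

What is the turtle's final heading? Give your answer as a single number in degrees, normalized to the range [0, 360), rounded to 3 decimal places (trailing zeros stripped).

Executing turtle program step by step:
Start: pos=(3,-2), heading=0, pen down
REPEAT 4 [
  -- iteration 1/4 --
  FD 8: (3,-2) -> (11,-2) [heading=0, draw]
  FD 2: (11,-2) -> (13,-2) [heading=0, draw]
  REPEAT 3 [
    -- iteration 1/3 --
    LT 120: heading 0 -> 120
    LT 144: heading 120 -> 264
    -- iteration 2/3 --
    LT 120: heading 264 -> 24
    LT 144: heading 24 -> 168
    -- iteration 3/3 --
    LT 120: heading 168 -> 288
    LT 144: heading 288 -> 72
  ]
  -- iteration 2/4 --
  FD 8: (13,-2) -> (15.472,5.608) [heading=72, draw]
  FD 2: (15.472,5.608) -> (16.09,7.511) [heading=72, draw]
  REPEAT 3 [
    -- iteration 1/3 --
    LT 120: heading 72 -> 192
    LT 144: heading 192 -> 336
    -- iteration 2/3 --
    LT 120: heading 336 -> 96
    LT 144: heading 96 -> 240
    -- iteration 3/3 --
    LT 120: heading 240 -> 0
    LT 144: heading 0 -> 144
  ]
  -- iteration 3/4 --
  FD 8: (16.09,7.511) -> (9.618,12.213) [heading=144, draw]
  FD 2: (9.618,12.213) -> (8,13.388) [heading=144, draw]
  REPEAT 3 [
    -- iteration 1/3 --
    LT 120: heading 144 -> 264
    LT 144: heading 264 -> 48
    -- iteration 2/3 --
    LT 120: heading 48 -> 168
    LT 144: heading 168 -> 312
    -- iteration 3/3 --
    LT 120: heading 312 -> 72
    LT 144: heading 72 -> 216
  ]
  -- iteration 4/4 --
  FD 8: (8,13.388) -> (1.528,8.686) [heading=216, draw]
  FD 2: (1.528,8.686) -> (-0.09,7.511) [heading=216, draw]
  REPEAT 3 [
    -- iteration 1/3 --
    LT 120: heading 216 -> 336
    LT 144: heading 336 -> 120
    -- iteration 2/3 --
    LT 120: heading 120 -> 240
    LT 144: heading 240 -> 24
    -- iteration 3/3 --
    LT 120: heading 24 -> 144
    LT 144: heading 144 -> 288
  ]
]
Final: pos=(-0.09,7.511), heading=288, 8 segment(s) drawn

Answer: 288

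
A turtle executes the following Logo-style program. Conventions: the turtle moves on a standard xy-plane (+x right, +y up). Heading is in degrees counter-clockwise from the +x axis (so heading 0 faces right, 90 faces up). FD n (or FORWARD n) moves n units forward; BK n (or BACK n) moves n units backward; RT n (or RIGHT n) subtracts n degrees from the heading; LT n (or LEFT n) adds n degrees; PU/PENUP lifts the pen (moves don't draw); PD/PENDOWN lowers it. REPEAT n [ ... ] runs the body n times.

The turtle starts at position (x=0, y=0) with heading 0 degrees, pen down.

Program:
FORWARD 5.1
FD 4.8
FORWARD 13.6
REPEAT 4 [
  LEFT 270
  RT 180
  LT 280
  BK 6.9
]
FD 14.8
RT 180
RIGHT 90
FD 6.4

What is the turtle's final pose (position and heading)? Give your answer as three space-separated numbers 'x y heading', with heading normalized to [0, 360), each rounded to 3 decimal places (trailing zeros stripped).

Answer: 6.183 2.973 130

Derivation:
Executing turtle program step by step:
Start: pos=(0,0), heading=0, pen down
FD 5.1: (0,0) -> (5.1,0) [heading=0, draw]
FD 4.8: (5.1,0) -> (9.9,0) [heading=0, draw]
FD 13.6: (9.9,0) -> (23.5,0) [heading=0, draw]
REPEAT 4 [
  -- iteration 1/4 --
  LT 270: heading 0 -> 270
  RT 180: heading 270 -> 90
  LT 280: heading 90 -> 10
  BK 6.9: (23.5,0) -> (16.705,-1.198) [heading=10, draw]
  -- iteration 2/4 --
  LT 270: heading 10 -> 280
  RT 180: heading 280 -> 100
  LT 280: heading 100 -> 20
  BK 6.9: (16.705,-1.198) -> (10.221,-3.558) [heading=20, draw]
  -- iteration 3/4 --
  LT 270: heading 20 -> 290
  RT 180: heading 290 -> 110
  LT 280: heading 110 -> 30
  BK 6.9: (10.221,-3.558) -> (4.245,-7.008) [heading=30, draw]
  -- iteration 4/4 --
  LT 270: heading 30 -> 300
  RT 180: heading 300 -> 120
  LT 280: heading 120 -> 40
  BK 6.9: (4.245,-7.008) -> (-1.04,-11.443) [heading=40, draw]
]
FD 14.8: (-1.04,-11.443) -> (10.297,-1.93) [heading=40, draw]
RT 180: heading 40 -> 220
RT 90: heading 220 -> 130
FD 6.4: (10.297,-1.93) -> (6.183,2.973) [heading=130, draw]
Final: pos=(6.183,2.973), heading=130, 9 segment(s) drawn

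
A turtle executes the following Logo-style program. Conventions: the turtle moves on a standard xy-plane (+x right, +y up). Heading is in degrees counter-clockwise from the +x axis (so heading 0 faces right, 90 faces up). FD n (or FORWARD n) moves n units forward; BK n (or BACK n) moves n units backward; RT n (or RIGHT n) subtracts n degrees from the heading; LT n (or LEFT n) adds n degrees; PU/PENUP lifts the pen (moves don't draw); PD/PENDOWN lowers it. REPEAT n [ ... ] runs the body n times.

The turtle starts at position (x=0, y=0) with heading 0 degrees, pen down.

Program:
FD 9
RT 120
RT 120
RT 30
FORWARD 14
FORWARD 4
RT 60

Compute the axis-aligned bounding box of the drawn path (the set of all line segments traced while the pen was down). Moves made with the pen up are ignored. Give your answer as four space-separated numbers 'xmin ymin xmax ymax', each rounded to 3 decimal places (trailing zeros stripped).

Executing turtle program step by step:
Start: pos=(0,0), heading=0, pen down
FD 9: (0,0) -> (9,0) [heading=0, draw]
RT 120: heading 0 -> 240
RT 120: heading 240 -> 120
RT 30: heading 120 -> 90
FD 14: (9,0) -> (9,14) [heading=90, draw]
FD 4: (9,14) -> (9,18) [heading=90, draw]
RT 60: heading 90 -> 30
Final: pos=(9,18), heading=30, 3 segment(s) drawn

Segment endpoints: x in {0, 9, 9}, y in {0, 14, 18}
xmin=0, ymin=0, xmax=9, ymax=18

Answer: 0 0 9 18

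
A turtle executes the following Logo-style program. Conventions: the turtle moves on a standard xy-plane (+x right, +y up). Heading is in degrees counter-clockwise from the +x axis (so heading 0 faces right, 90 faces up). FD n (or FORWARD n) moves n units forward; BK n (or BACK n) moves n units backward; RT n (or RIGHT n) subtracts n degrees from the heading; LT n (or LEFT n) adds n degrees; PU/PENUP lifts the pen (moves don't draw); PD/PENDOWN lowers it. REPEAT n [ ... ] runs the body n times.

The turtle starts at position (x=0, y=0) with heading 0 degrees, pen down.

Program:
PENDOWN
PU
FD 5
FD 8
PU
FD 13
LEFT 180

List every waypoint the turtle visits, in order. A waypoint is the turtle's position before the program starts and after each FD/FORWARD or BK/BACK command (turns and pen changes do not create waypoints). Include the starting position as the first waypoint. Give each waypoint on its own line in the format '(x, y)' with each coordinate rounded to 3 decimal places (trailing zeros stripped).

Answer: (0, 0)
(5, 0)
(13, 0)
(26, 0)

Derivation:
Executing turtle program step by step:
Start: pos=(0,0), heading=0, pen down
PD: pen down
PU: pen up
FD 5: (0,0) -> (5,0) [heading=0, move]
FD 8: (5,0) -> (13,0) [heading=0, move]
PU: pen up
FD 13: (13,0) -> (26,0) [heading=0, move]
LT 180: heading 0 -> 180
Final: pos=(26,0), heading=180, 0 segment(s) drawn
Waypoints (4 total):
(0, 0)
(5, 0)
(13, 0)
(26, 0)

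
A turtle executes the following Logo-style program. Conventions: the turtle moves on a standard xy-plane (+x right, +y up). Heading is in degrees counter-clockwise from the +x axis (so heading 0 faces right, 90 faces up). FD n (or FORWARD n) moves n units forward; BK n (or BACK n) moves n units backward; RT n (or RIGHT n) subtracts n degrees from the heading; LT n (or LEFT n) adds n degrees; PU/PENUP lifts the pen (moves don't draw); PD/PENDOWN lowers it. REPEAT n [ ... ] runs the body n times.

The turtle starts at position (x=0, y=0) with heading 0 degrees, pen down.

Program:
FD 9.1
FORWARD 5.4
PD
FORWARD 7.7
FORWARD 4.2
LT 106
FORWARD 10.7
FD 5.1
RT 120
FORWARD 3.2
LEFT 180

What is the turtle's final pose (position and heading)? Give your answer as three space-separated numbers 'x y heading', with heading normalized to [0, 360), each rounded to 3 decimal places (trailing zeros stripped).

Answer: 25.15 14.414 166

Derivation:
Executing turtle program step by step:
Start: pos=(0,0), heading=0, pen down
FD 9.1: (0,0) -> (9.1,0) [heading=0, draw]
FD 5.4: (9.1,0) -> (14.5,0) [heading=0, draw]
PD: pen down
FD 7.7: (14.5,0) -> (22.2,0) [heading=0, draw]
FD 4.2: (22.2,0) -> (26.4,0) [heading=0, draw]
LT 106: heading 0 -> 106
FD 10.7: (26.4,0) -> (23.451,10.286) [heading=106, draw]
FD 5.1: (23.451,10.286) -> (22.045,15.188) [heading=106, draw]
RT 120: heading 106 -> 346
FD 3.2: (22.045,15.188) -> (25.15,14.414) [heading=346, draw]
LT 180: heading 346 -> 166
Final: pos=(25.15,14.414), heading=166, 7 segment(s) drawn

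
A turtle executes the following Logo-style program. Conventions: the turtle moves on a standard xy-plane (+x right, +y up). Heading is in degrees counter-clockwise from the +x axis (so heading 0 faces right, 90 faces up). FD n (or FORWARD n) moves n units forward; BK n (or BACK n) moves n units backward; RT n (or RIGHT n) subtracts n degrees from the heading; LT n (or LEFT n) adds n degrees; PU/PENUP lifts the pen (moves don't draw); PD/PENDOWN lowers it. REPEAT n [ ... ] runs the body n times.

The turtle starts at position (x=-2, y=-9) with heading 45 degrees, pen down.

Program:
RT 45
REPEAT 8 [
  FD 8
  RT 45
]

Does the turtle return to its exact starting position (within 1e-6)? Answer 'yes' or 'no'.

Executing turtle program step by step:
Start: pos=(-2,-9), heading=45, pen down
RT 45: heading 45 -> 0
REPEAT 8 [
  -- iteration 1/8 --
  FD 8: (-2,-9) -> (6,-9) [heading=0, draw]
  RT 45: heading 0 -> 315
  -- iteration 2/8 --
  FD 8: (6,-9) -> (11.657,-14.657) [heading=315, draw]
  RT 45: heading 315 -> 270
  -- iteration 3/8 --
  FD 8: (11.657,-14.657) -> (11.657,-22.657) [heading=270, draw]
  RT 45: heading 270 -> 225
  -- iteration 4/8 --
  FD 8: (11.657,-22.657) -> (6,-28.314) [heading=225, draw]
  RT 45: heading 225 -> 180
  -- iteration 5/8 --
  FD 8: (6,-28.314) -> (-2,-28.314) [heading=180, draw]
  RT 45: heading 180 -> 135
  -- iteration 6/8 --
  FD 8: (-2,-28.314) -> (-7.657,-22.657) [heading=135, draw]
  RT 45: heading 135 -> 90
  -- iteration 7/8 --
  FD 8: (-7.657,-22.657) -> (-7.657,-14.657) [heading=90, draw]
  RT 45: heading 90 -> 45
  -- iteration 8/8 --
  FD 8: (-7.657,-14.657) -> (-2,-9) [heading=45, draw]
  RT 45: heading 45 -> 0
]
Final: pos=(-2,-9), heading=0, 8 segment(s) drawn

Start position: (-2, -9)
Final position: (-2, -9)
Distance = 0; < 1e-6 -> CLOSED

Answer: yes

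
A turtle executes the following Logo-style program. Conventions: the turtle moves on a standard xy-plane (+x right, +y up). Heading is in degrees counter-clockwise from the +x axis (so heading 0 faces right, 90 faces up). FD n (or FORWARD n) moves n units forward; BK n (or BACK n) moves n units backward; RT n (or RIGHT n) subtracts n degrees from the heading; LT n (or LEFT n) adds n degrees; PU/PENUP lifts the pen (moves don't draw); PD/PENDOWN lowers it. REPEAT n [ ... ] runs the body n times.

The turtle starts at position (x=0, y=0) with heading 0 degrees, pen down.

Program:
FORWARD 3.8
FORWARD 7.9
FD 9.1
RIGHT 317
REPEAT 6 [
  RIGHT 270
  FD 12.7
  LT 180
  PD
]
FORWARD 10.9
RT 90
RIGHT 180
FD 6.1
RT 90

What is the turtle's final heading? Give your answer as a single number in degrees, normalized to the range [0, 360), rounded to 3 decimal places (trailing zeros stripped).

Executing turtle program step by step:
Start: pos=(0,0), heading=0, pen down
FD 3.8: (0,0) -> (3.8,0) [heading=0, draw]
FD 7.9: (3.8,0) -> (11.7,0) [heading=0, draw]
FD 9.1: (11.7,0) -> (20.8,0) [heading=0, draw]
RT 317: heading 0 -> 43
REPEAT 6 [
  -- iteration 1/6 --
  RT 270: heading 43 -> 133
  FD 12.7: (20.8,0) -> (12.139,9.288) [heading=133, draw]
  LT 180: heading 133 -> 313
  PD: pen down
  -- iteration 2/6 --
  RT 270: heading 313 -> 43
  FD 12.7: (12.139,9.288) -> (21.427,17.95) [heading=43, draw]
  LT 180: heading 43 -> 223
  PD: pen down
  -- iteration 3/6 --
  RT 270: heading 223 -> 313
  FD 12.7: (21.427,17.95) -> (30.088,8.661) [heading=313, draw]
  LT 180: heading 313 -> 133
  PD: pen down
  -- iteration 4/6 --
  RT 270: heading 133 -> 223
  FD 12.7: (30.088,8.661) -> (20.8,0) [heading=223, draw]
  LT 180: heading 223 -> 43
  PD: pen down
  -- iteration 5/6 --
  RT 270: heading 43 -> 133
  FD 12.7: (20.8,0) -> (12.139,9.288) [heading=133, draw]
  LT 180: heading 133 -> 313
  PD: pen down
  -- iteration 6/6 --
  RT 270: heading 313 -> 43
  FD 12.7: (12.139,9.288) -> (21.427,17.95) [heading=43, draw]
  LT 180: heading 43 -> 223
  PD: pen down
]
FD 10.9: (21.427,17.95) -> (13.455,10.516) [heading=223, draw]
RT 90: heading 223 -> 133
RT 180: heading 133 -> 313
FD 6.1: (13.455,10.516) -> (17.615,6.055) [heading=313, draw]
RT 90: heading 313 -> 223
Final: pos=(17.615,6.055), heading=223, 11 segment(s) drawn

Answer: 223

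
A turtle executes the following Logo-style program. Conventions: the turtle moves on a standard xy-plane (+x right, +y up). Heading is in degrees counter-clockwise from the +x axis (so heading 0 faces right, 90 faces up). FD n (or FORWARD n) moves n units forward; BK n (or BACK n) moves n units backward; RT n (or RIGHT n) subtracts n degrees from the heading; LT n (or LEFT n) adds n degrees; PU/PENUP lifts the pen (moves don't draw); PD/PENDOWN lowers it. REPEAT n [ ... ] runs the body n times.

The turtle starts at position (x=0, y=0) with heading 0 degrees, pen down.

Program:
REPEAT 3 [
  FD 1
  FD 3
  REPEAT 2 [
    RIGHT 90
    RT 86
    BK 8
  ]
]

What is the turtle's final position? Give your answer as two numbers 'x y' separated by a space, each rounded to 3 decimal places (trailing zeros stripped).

Executing turtle program step by step:
Start: pos=(0,0), heading=0, pen down
REPEAT 3 [
  -- iteration 1/3 --
  FD 1: (0,0) -> (1,0) [heading=0, draw]
  FD 3: (1,0) -> (4,0) [heading=0, draw]
  REPEAT 2 [
    -- iteration 1/2 --
    RT 90: heading 0 -> 270
    RT 86: heading 270 -> 184
    BK 8: (4,0) -> (11.981,0.558) [heading=184, draw]
    -- iteration 2/2 --
    RT 90: heading 184 -> 94
    RT 86: heading 94 -> 8
    BK 8: (11.981,0.558) -> (4.058,-0.555) [heading=8, draw]
  ]
  -- iteration 2/3 --
  FD 1: (4.058,-0.555) -> (5.049,-0.416) [heading=8, draw]
  FD 3: (5.049,-0.416) -> (8.019,0.001) [heading=8, draw]
  REPEAT 2 [
    -- iteration 1/2 --
    RT 90: heading 8 -> 278
    RT 86: heading 278 -> 192
    BK 8: (8.019,0.001) -> (15.845,1.665) [heading=192, draw]
    -- iteration 2/2 --
    RT 90: heading 192 -> 102
    RT 86: heading 102 -> 16
    BK 8: (15.845,1.665) -> (8.155,-0.54) [heading=16, draw]
  ]
  -- iteration 3/3 --
  FD 1: (8.155,-0.54) -> (9.116,-0.265) [heading=16, draw]
  FD 3: (9.116,-0.265) -> (12,0.562) [heading=16, draw]
  REPEAT 2 [
    -- iteration 1/2 --
    RT 90: heading 16 -> 286
    RT 86: heading 286 -> 200
    BK 8: (12,0.562) -> (19.517,3.298) [heading=200, draw]
    -- iteration 2/2 --
    RT 90: heading 200 -> 110
    RT 86: heading 110 -> 24
    BK 8: (19.517,3.298) -> (12.209,0.044) [heading=24, draw]
  ]
]
Final: pos=(12.209,0.044), heading=24, 12 segment(s) drawn

Answer: 12.209 0.044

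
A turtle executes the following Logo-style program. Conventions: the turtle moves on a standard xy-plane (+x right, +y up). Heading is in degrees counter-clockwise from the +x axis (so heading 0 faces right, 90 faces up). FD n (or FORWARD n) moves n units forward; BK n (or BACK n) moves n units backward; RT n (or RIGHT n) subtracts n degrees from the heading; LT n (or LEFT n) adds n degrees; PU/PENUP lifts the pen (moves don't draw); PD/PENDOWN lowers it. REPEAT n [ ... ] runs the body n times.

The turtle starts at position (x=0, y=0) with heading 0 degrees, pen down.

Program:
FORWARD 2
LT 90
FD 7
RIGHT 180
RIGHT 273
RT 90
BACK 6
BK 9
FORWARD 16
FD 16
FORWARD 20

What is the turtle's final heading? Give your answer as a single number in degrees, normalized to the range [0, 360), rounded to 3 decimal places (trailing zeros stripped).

Answer: 267

Derivation:
Executing turtle program step by step:
Start: pos=(0,0), heading=0, pen down
FD 2: (0,0) -> (2,0) [heading=0, draw]
LT 90: heading 0 -> 90
FD 7: (2,0) -> (2,7) [heading=90, draw]
RT 180: heading 90 -> 270
RT 273: heading 270 -> 357
RT 90: heading 357 -> 267
BK 6: (2,7) -> (2.314,12.992) [heading=267, draw]
BK 9: (2.314,12.992) -> (2.785,21.979) [heading=267, draw]
FD 16: (2.785,21.979) -> (1.948,6.001) [heading=267, draw]
FD 16: (1.948,6.001) -> (1.11,-9.977) [heading=267, draw]
FD 20: (1.11,-9.977) -> (0.064,-29.949) [heading=267, draw]
Final: pos=(0.064,-29.949), heading=267, 7 segment(s) drawn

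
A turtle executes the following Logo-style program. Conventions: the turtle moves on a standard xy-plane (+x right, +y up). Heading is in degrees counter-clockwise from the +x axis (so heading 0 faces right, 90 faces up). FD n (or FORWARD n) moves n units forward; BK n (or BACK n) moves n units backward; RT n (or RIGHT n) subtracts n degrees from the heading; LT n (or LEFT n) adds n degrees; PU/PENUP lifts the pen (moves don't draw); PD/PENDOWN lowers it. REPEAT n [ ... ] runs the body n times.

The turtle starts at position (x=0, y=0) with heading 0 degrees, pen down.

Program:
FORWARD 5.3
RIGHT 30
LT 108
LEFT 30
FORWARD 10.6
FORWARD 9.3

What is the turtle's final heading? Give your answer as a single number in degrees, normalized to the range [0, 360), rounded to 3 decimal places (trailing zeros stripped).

Answer: 108

Derivation:
Executing turtle program step by step:
Start: pos=(0,0), heading=0, pen down
FD 5.3: (0,0) -> (5.3,0) [heading=0, draw]
RT 30: heading 0 -> 330
LT 108: heading 330 -> 78
LT 30: heading 78 -> 108
FD 10.6: (5.3,0) -> (2.024,10.081) [heading=108, draw]
FD 9.3: (2.024,10.081) -> (-0.849,18.926) [heading=108, draw]
Final: pos=(-0.849,18.926), heading=108, 3 segment(s) drawn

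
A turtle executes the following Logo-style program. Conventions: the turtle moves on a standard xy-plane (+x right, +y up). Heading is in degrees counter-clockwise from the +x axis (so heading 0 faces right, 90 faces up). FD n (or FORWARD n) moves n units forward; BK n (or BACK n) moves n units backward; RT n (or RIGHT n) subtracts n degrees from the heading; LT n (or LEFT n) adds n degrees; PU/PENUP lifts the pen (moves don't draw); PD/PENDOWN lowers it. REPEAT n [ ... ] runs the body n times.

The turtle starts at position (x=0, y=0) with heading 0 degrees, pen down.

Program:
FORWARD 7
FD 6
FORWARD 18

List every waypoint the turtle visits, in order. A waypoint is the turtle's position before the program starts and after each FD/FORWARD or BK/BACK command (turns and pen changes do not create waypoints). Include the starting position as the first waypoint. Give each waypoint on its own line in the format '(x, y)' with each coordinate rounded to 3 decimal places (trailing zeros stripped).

Executing turtle program step by step:
Start: pos=(0,0), heading=0, pen down
FD 7: (0,0) -> (7,0) [heading=0, draw]
FD 6: (7,0) -> (13,0) [heading=0, draw]
FD 18: (13,0) -> (31,0) [heading=0, draw]
Final: pos=(31,0), heading=0, 3 segment(s) drawn
Waypoints (4 total):
(0, 0)
(7, 0)
(13, 0)
(31, 0)

Answer: (0, 0)
(7, 0)
(13, 0)
(31, 0)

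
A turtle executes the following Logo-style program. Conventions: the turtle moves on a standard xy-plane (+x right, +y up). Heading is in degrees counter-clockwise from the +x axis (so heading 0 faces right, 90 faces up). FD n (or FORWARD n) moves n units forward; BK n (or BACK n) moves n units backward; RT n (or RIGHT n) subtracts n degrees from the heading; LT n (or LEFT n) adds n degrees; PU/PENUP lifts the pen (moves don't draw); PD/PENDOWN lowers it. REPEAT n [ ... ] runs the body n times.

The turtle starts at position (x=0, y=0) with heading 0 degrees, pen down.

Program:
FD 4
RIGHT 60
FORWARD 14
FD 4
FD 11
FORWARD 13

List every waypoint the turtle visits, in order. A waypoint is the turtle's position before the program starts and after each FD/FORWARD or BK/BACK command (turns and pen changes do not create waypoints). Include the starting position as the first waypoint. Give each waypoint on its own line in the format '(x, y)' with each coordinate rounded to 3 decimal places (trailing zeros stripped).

Answer: (0, 0)
(4, 0)
(11, -12.124)
(13, -15.588)
(18.5, -25.115)
(25, -36.373)

Derivation:
Executing turtle program step by step:
Start: pos=(0,0), heading=0, pen down
FD 4: (0,0) -> (4,0) [heading=0, draw]
RT 60: heading 0 -> 300
FD 14: (4,0) -> (11,-12.124) [heading=300, draw]
FD 4: (11,-12.124) -> (13,-15.588) [heading=300, draw]
FD 11: (13,-15.588) -> (18.5,-25.115) [heading=300, draw]
FD 13: (18.5,-25.115) -> (25,-36.373) [heading=300, draw]
Final: pos=(25,-36.373), heading=300, 5 segment(s) drawn
Waypoints (6 total):
(0, 0)
(4, 0)
(11, -12.124)
(13, -15.588)
(18.5, -25.115)
(25, -36.373)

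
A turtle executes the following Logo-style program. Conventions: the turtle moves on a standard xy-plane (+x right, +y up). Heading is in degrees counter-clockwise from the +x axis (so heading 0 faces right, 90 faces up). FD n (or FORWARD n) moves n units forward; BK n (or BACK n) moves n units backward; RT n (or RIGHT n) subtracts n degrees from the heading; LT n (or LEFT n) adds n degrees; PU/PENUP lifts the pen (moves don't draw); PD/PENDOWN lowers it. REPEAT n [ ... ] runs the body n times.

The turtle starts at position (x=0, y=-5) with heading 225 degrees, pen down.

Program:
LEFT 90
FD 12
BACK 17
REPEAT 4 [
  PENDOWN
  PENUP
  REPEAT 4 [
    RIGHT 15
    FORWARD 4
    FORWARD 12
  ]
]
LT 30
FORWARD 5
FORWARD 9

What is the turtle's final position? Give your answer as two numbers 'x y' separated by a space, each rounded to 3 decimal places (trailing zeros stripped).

Answer: -112.409 -1.798

Derivation:
Executing turtle program step by step:
Start: pos=(0,-5), heading=225, pen down
LT 90: heading 225 -> 315
FD 12: (0,-5) -> (8.485,-13.485) [heading=315, draw]
BK 17: (8.485,-13.485) -> (-3.536,-1.464) [heading=315, draw]
REPEAT 4 [
  -- iteration 1/4 --
  PD: pen down
  PU: pen up
  REPEAT 4 [
    -- iteration 1/4 --
    RT 15: heading 315 -> 300
    FD 4: (-3.536,-1.464) -> (-1.536,-4.929) [heading=300, move]
    FD 12: (-1.536,-4.929) -> (4.464,-15.321) [heading=300, move]
    -- iteration 2/4 --
    RT 15: heading 300 -> 285
    FD 4: (4.464,-15.321) -> (5.5,-19.185) [heading=285, move]
    FD 12: (5.5,-19.185) -> (8.606,-30.776) [heading=285, move]
    -- iteration 3/4 --
    RT 15: heading 285 -> 270
    FD 4: (8.606,-30.776) -> (8.606,-34.776) [heading=270, move]
    FD 12: (8.606,-34.776) -> (8.606,-46.776) [heading=270, move]
    -- iteration 4/4 --
    RT 15: heading 270 -> 255
    FD 4: (8.606,-46.776) -> (7.57,-50.639) [heading=255, move]
    FD 12: (7.57,-50.639) -> (4.464,-62.23) [heading=255, move]
  ]
  -- iteration 2/4 --
  PD: pen down
  PU: pen up
  REPEAT 4 [
    -- iteration 1/4 --
    RT 15: heading 255 -> 240
    FD 4: (4.464,-62.23) -> (2.464,-65.695) [heading=240, move]
    FD 12: (2.464,-65.695) -> (-3.536,-76.087) [heading=240, move]
    -- iteration 2/4 --
    RT 15: heading 240 -> 225
    FD 4: (-3.536,-76.087) -> (-6.364,-78.915) [heading=225, move]
    FD 12: (-6.364,-78.915) -> (-14.849,-87.401) [heading=225, move]
    -- iteration 3/4 --
    RT 15: heading 225 -> 210
    FD 4: (-14.849,-87.401) -> (-18.313,-89.401) [heading=210, move]
    FD 12: (-18.313,-89.401) -> (-28.706,-95.401) [heading=210, move]
    -- iteration 4/4 --
    RT 15: heading 210 -> 195
    FD 4: (-28.706,-95.401) -> (-32.569,-96.436) [heading=195, move]
    FD 12: (-32.569,-96.436) -> (-44.16,-99.542) [heading=195, move]
  ]
  -- iteration 3/4 --
  PD: pen down
  PU: pen up
  REPEAT 4 [
    -- iteration 1/4 --
    RT 15: heading 195 -> 180
    FD 4: (-44.16,-99.542) -> (-48.16,-99.542) [heading=180, move]
    FD 12: (-48.16,-99.542) -> (-60.16,-99.542) [heading=180, move]
    -- iteration 2/4 --
    RT 15: heading 180 -> 165
    FD 4: (-60.16,-99.542) -> (-64.024,-98.506) [heading=165, move]
    FD 12: (-64.024,-98.506) -> (-75.615,-95.401) [heading=165, move]
    -- iteration 3/4 --
    RT 15: heading 165 -> 150
    FD 4: (-75.615,-95.401) -> (-79.079,-93.401) [heading=150, move]
    FD 12: (-79.079,-93.401) -> (-89.472,-87.401) [heading=150, move]
    -- iteration 4/4 --
    RT 15: heading 150 -> 135
    FD 4: (-89.472,-87.401) -> (-92.3,-84.572) [heading=135, move]
    FD 12: (-92.3,-84.572) -> (-100.785,-76.087) [heading=135, move]
  ]
  -- iteration 4/4 --
  PD: pen down
  PU: pen up
  REPEAT 4 [
    -- iteration 1/4 --
    RT 15: heading 135 -> 120
    FD 4: (-100.785,-76.087) -> (-102.785,-72.623) [heading=120, move]
    FD 12: (-102.785,-72.623) -> (-108.785,-62.23) [heading=120, move]
    -- iteration 2/4 --
    RT 15: heading 120 -> 105
    FD 4: (-108.785,-62.23) -> (-109.821,-58.367) [heading=105, move]
    FD 12: (-109.821,-58.367) -> (-112.926,-46.776) [heading=105, move]
    -- iteration 3/4 --
    RT 15: heading 105 -> 90
    FD 4: (-112.926,-46.776) -> (-112.926,-42.776) [heading=90, move]
    FD 12: (-112.926,-42.776) -> (-112.926,-30.776) [heading=90, move]
    -- iteration 4/4 --
    RT 15: heading 90 -> 75
    FD 4: (-112.926,-30.776) -> (-111.891,-26.912) [heading=75, move]
    FD 12: (-111.891,-26.912) -> (-108.785,-15.321) [heading=75, move]
  ]
]
LT 30: heading 75 -> 105
FD 5: (-108.785,-15.321) -> (-110.079,-10.491) [heading=105, move]
FD 9: (-110.079,-10.491) -> (-112.409,-1.798) [heading=105, move]
Final: pos=(-112.409,-1.798), heading=105, 2 segment(s) drawn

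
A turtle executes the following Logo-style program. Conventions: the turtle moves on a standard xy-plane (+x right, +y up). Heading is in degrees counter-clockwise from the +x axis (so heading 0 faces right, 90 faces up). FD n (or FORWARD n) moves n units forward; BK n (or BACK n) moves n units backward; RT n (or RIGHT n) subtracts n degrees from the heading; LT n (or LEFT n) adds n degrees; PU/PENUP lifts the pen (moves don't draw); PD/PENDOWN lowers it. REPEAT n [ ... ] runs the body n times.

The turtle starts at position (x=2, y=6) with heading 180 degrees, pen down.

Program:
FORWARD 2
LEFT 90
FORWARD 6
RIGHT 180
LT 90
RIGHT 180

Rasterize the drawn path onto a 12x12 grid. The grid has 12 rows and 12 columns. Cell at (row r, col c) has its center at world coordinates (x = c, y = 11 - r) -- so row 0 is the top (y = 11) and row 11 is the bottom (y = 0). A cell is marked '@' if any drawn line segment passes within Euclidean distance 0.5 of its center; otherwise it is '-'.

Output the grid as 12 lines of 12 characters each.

Answer: ------------
------------
------------
------------
------------
@@@---------
@-----------
@-----------
@-----------
@-----------
@-----------
@-----------

Derivation:
Segment 0: (2,6) -> (0,6)
Segment 1: (0,6) -> (-0,0)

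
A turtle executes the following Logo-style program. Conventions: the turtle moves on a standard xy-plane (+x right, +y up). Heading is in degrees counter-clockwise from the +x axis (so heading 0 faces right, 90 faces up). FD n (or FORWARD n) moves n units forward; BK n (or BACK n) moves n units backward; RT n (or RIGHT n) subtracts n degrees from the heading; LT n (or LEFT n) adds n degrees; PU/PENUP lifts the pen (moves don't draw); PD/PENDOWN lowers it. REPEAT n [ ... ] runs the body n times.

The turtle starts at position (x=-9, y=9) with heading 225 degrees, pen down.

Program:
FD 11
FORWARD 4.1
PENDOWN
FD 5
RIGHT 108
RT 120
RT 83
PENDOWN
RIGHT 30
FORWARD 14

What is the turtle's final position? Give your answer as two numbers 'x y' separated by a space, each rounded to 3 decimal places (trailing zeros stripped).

Answer: -29.35 -17.796

Derivation:
Executing turtle program step by step:
Start: pos=(-9,9), heading=225, pen down
FD 11: (-9,9) -> (-16.778,1.222) [heading=225, draw]
FD 4.1: (-16.778,1.222) -> (-19.677,-1.677) [heading=225, draw]
PD: pen down
FD 5: (-19.677,-1.677) -> (-23.213,-5.213) [heading=225, draw]
RT 108: heading 225 -> 117
RT 120: heading 117 -> 357
RT 83: heading 357 -> 274
PD: pen down
RT 30: heading 274 -> 244
FD 14: (-23.213,-5.213) -> (-29.35,-17.796) [heading=244, draw]
Final: pos=(-29.35,-17.796), heading=244, 4 segment(s) drawn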